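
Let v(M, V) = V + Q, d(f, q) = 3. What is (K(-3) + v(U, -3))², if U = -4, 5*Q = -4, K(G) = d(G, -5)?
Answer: 16/25 ≈ 0.64000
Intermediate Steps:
K(G) = 3
Q = -⅘ (Q = (⅕)*(-4) = -⅘ ≈ -0.80000)
v(M, V) = -⅘ + V (v(M, V) = V - ⅘ = -⅘ + V)
(K(-3) + v(U, -3))² = (3 + (-⅘ - 3))² = (3 - 19/5)² = (-⅘)² = 16/25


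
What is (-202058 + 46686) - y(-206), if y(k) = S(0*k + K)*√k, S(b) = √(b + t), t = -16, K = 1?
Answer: -155372 + √3090 ≈ -1.5532e+5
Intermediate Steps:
S(b) = √(-16 + b) (S(b) = √(b - 16) = √(-16 + b))
y(k) = I*√15*√k (y(k) = √(-16 + (0*k + 1))*√k = √(-16 + (0 + 1))*√k = √(-16 + 1)*√k = √(-15)*√k = (I*√15)*√k = I*√15*√k)
(-202058 + 46686) - y(-206) = (-202058 + 46686) - I*√15*√(-206) = -155372 - I*√15*I*√206 = -155372 - (-1)*√3090 = -155372 + √3090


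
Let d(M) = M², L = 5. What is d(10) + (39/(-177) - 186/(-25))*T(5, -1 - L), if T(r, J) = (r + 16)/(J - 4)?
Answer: 1251371/14750 ≈ 84.839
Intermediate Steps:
T(r, J) = (16 + r)/(-4 + J)
d(10) + (39/(-177) - 186/(-25))*T(5, -1 - L) = 10² + (39/(-177) - 186/(-25))*((16 + 5)/(-4 + (-1 - 1*5))) = 100 + (39*(-1/177) - 186*(-1/25))*(21/(-4 + (-1 - 5))) = 100 + (-13/59 + 186/25)*(21/(-4 - 6)) = 100 + 10649*(21/(-10))/1475 = 100 + 10649*(-⅒*21)/1475 = 100 + (10649/1475)*(-21/10) = 100 - 223629/14750 = 1251371/14750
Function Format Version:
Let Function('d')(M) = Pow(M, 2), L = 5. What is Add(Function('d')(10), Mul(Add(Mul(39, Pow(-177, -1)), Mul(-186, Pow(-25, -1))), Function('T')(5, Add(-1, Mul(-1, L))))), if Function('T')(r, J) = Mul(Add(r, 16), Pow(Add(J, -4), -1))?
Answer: Rational(1251371, 14750) ≈ 84.839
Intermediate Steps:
Function('T')(r, J) = Mul(Pow(Add(-4, J), -1), Add(16, r)) (Function('T')(r, J) = Mul(Add(16, r), Pow(Add(-4, J), -1)) = Mul(Pow(Add(-4, J), -1), Add(16, r)))
Add(Function('d')(10), Mul(Add(Mul(39, Pow(-177, -1)), Mul(-186, Pow(-25, -1))), Function('T')(5, Add(-1, Mul(-1, L))))) = Add(Pow(10, 2), Mul(Add(Mul(39, Pow(-177, -1)), Mul(-186, Pow(-25, -1))), Mul(Pow(Add(-4, Add(-1, Mul(-1, 5))), -1), Add(16, 5)))) = Add(100, Mul(Add(Mul(39, Rational(-1, 177)), Mul(-186, Rational(-1, 25))), Mul(Pow(Add(-4, Add(-1, -5)), -1), 21))) = Add(100, Mul(Add(Rational(-13, 59), Rational(186, 25)), Mul(Pow(Add(-4, -6), -1), 21))) = Add(100, Mul(Rational(10649, 1475), Mul(Pow(-10, -1), 21))) = Add(100, Mul(Rational(10649, 1475), Mul(Rational(-1, 10), 21))) = Add(100, Mul(Rational(10649, 1475), Rational(-21, 10))) = Add(100, Rational(-223629, 14750)) = Rational(1251371, 14750)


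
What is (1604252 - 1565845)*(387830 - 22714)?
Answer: 14023010212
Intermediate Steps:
(1604252 - 1565845)*(387830 - 22714) = 38407*365116 = 14023010212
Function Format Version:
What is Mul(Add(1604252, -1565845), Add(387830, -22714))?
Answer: 14023010212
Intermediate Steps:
Mul(Add(1604252, -1565845), Add(387830, -22714)) = Mul(38407, 365116) = 14023010212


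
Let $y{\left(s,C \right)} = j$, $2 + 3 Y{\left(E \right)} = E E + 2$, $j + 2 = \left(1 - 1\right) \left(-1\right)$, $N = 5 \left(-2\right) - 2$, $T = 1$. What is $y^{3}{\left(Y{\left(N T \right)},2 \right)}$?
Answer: $-8$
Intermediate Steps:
$N = -12$ ($N = -10 - 2 = -12$)
$j = -2$ ($j = -2 + \left(1 - 1\right) \left(-1\right) = -2 + 0 \left(-1\right) = -2 + 0 = -2$)
$Y{\left(E \right)} = \frac{E^{2}}{3}$ ($Y{\left(E \right)} = - \frac{2}{3} + \frac{E E + 2}{3} = - \frac{2}{3} + \frac{E^{2} + 2}{3} = - \frac{2}{3} + \frac{2 + E^{2}}{3} = - \frac{2}{3} + \left(\frac{2}{3} + \frac{E^{2}}{3}\right) = \frac{E^{2}}{3}$)
$y{\left(s,C \right)} = -2$
$y^{3}{\left(Y{\left(N T \right)},2 \right)} = \left(-2\right)^{3} = -8$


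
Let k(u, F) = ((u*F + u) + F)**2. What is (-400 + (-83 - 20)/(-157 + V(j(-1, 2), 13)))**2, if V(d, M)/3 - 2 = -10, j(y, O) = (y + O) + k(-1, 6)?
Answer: 5226856209/32761 ≈ 1.5955e+5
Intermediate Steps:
k(u, F) = (F + u + F*u)**2 (k(u, F) = ((F*u + u) + F)**2 = ((u + F*u) + F)**2 = (F + u + F*u)**2)
j(y, O) = 1 + O + y (j(y, O) = (y + O) + (6 - 1 + 6*(-1))**2 = (O + y) + (6 - 1 - 6)**2 = (O + y) + (-1)**2 = (O + y) + 1 = 1 + O + y)
V(d, M) = -24 (V(d, M) = 6 + 3*(-10) = 6 - 30 = -24)
(-400 + (-83 - 20)/(-157 + V(j(-1, 2), 13)))**2 = (-400 + (-83 - 20)/(-157 - 24))**2 = (-400 - 103/(-181))**2 = (-400 - 103*(-1/181))**2 = (-400 + 103/181)**2 = (-72297/181)**2 = 5226856209/32761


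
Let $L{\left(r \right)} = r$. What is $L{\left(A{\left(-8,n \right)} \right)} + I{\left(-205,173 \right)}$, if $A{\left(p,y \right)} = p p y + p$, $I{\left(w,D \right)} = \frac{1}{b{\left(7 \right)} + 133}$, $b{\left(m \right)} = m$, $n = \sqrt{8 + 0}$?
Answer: $- \frac{1119}{140} + 128 \sqrt{2} \approx 173.03$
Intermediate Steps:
$n = 2 \sqrt{2}$ ($n = \sqrt{8} = 2 \sqrt{2} \approx 2.8284$)
$I{\left(w,D \right)} = \frac{1}{140}$ ($I{\left(w,D \right)} = \frac{1}{7 + 133} = \frac{1}{140}$)
$A{\left(p,y \right)} = p + y p^{2}$ ($A{\left(p,y \right)} = p^{2} y + p = y p^{2} + p = p + y p^{2}$)
$L{\left(A{\left(-8,n \right)} \right)} + I{\left(-205,173 \right)} = - 8 \left(1 - 8 \cdot 2 \sqrt{2}\right) + \frac{1}{140} = - 8 \left(1 - 16 \sqrt{2}\right) + \frac{1}{140} = \left(-8 + 128 \sqrt{2}\right) + \frac{1}{140} = - \frac{1119}{140} + 128 \sqrt{2}$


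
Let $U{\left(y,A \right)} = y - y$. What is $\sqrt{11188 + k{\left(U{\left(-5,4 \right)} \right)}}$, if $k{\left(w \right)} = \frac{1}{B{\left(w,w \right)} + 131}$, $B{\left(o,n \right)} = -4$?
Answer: $\frac{\sqrt{180451379}}{127} \approx 105.77$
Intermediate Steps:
$U{\left(y,A \right)} = 0$
$k{\left(w \right)} = \frac{1}{127}$ ($k{\left(w \right)} = \frac{1}{-4 + 131} = \frac{1}{127}$)
$\sqrt{11188 + k{\left(U{\left(-5,4 \right)} \right)}} = \sqrt{11188 + \frac{1}{127}} = \sqrt{\frac{1420877}{127}} = \frac{\sqrt{180451379}}{127}$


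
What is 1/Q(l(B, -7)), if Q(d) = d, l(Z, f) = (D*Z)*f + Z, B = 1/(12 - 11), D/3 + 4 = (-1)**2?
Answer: 1/64 ≈ 0.015625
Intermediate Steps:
D = -9 (D = -12 + 3*(-1)**2 = -12 + 3*1 = -12 + 3 = -9)
B = 1 (B = 1/1 = 1)
l(Z, f) = Z - 9*Z*f (l(Z, f) = (-9*Z)*f + Z = -9*Z*f + Z = Z - 9*Z*f)
1/Q(l(B, -7)) = 1/(1*(1 - 9*(-7))) = 1/(1*(1 + 63)) = 1/(1*64) = 1/64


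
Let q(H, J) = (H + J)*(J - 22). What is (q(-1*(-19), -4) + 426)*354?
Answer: 12744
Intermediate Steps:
q(H, J) = (-22 + J)*(H + J) (q(H, J) = (H + J)*(-22 + J) = (-22 + J)*(H + J))
(q(-1*(-19), -4) + 426)*354 = (((-4)² - (-22)*(-19) - 22*(-4) - 1*(-19)*(-4)) + 426)*354 = ((16 - 22*19 + 88 + 19*(-4)) + 426)*354 = ((16 - 418 + 88 - 76) + 426)*354 = (-390 + 426)*354 = 36*354 = 12744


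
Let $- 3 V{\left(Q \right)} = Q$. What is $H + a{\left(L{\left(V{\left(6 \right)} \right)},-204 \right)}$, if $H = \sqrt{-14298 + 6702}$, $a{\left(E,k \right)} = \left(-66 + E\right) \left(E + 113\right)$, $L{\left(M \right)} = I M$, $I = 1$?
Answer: $-7548 + 6 i \sqrt{211} \approx -7548.0 + 87.155 i$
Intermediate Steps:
$V{\left(Q \right)} = - \frac{Q}{3}$
$L{\left(M \right)} = M$ ($L{\left(M \right)} = 1 M = M$)
$a{\left(E,k \right)} = \left(-66 + E\right) \left(113 + E\right)$
$H = 6 i \sqrt{211}$ ($H = \sqrt{-7596} = 6 i \sqrt{211} \approx 87.155 i$)
$H + a{\left(L{\left(V{\left(6 \right)} \right)},-204 \right)} = 6 i \sqrt{211} + \left(-7458 + \left(\left(- \frac{1}{3}\right) 6\right)^{2} + 47 \left(\left(- \frac{1}{3}\right) 6\right)\right) = 6 i \sqrt{211} + \left(-7458 + \left(-2\right)^{2} + 47 \left(-2\right)\right) = 6 i \sqrt{211} - 7548 = -7548 + 6 i \sqrt{211}$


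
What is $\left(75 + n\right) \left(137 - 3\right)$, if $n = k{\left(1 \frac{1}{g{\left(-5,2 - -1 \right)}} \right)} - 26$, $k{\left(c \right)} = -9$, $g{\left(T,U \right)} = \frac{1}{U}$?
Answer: $5360$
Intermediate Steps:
$n = -35$ ($n = -9 - 26 = -35$)
$\left(75 + n\right) \left(137 - 3\right) = \left(75 - 35\right) \left(137 - 3\right) = 40 \cdot 134 = 5360$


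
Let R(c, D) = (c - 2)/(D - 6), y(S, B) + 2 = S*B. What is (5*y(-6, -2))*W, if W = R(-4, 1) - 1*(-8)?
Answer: 460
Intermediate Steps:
y(S, B) = -2 + B*S (y(S, B) = -2 + S*B = -2 + B*S)
R(c, D) = (-2 + c)/(-6 + D)
W = 46/5 (W = (-2 - 4)/(-6 + 1) - 1*(-8) = -6/(-5) + 8 = -⅕*(-6) + 8 = 6/5 + 8 = 46/5 ≈ 9.2000)
(5*y(-6, -2))*W = (5*(-2 - 2*(-6)))*(46/5) = (5*(-2 + 12))*(46/5) = (5*10)*(46/5) = 50*(46/5) = 460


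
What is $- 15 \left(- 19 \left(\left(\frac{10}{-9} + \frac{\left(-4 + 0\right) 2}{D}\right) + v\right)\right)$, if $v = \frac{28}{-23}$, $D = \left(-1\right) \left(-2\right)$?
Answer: $- \frac{124450}{69} \approx -1803.6$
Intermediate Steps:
$D = 2$
$v = - \frac{28}{23}$ ($v = 28 \left(- \frac{1}{23}\right) = - \frac{28}{23} \approx -1.2174$)
$- 15 \left(- 19 \left(\left(\frac{10}{-9} + \frac{\left(-4 + 0\right) 2}{D}\right) + v\right)\right) = - 15 \left(- 19 \left(\left(\frac{10}{-9} + \frac{\left(-4 + 0\right) 2}{2}\right) - \frac{28}{23}\right)\right) = - 15 \left(- 19 \left(\left(10 \left(- \frac{1}{9}\right) + \left(-4\right) 2 \cdot \frac{1}{2}\right) - \frac{28}{23}\right)\right) = - 15 \left(- 19 \left(\left(- \frac{10}{9} - 4\right) - \frac{28}{23}\right)\right) = - 15 \left(- 19 \left(- \frac{46}{9} - \frac{28}{23}\right)\right) = - 15 \left(\left(-19\right) \left(- \frac{1310}{207}\right)\right) = \left(-15\right) \frac{24890}{207} = - \frac{124450}{69}$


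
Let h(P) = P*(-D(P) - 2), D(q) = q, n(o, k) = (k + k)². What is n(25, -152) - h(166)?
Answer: 120304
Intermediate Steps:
n(o, k) = 4*k² (n(o, k) = (2*k)² = 4*k²)
h(P) = P*(-2 - P) (h(P) = P*(-P - 2) = P*(-2 - P))
n(25, -152) - h(166) = 4*(-152)² - (-1)*166*(2 + 166) = 4*23104 - (-1)*166*168 = 92416 - 1*(-27888) = 92416 + 27888 = 120304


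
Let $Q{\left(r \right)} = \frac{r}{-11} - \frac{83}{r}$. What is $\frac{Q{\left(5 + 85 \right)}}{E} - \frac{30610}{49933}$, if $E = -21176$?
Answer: $- \frac{641265340271}{1046807395920} \approx -0.61259$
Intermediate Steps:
$Q{\left(r \right)} = - \frac{83}{r} - \frac{r}{11}$ ($Q{\left(r \right)} = r \left(- \frac{1}{11}\right) - \frac{83}{r} = - \frac{r}{11} - \frac{83}{r} = - \frac{83}{r} - \frac{r}{11}$)
$\frac{Q{\left(5 + 85 \right)}}{E} - \frac{30610}{49933} = \frac{- \frac{83}{5 + 85} - \frac{5 + 85}{11}}{-21176} - \frac{30610}{49933} = \left(- \frac{83}{90} - \frac{90}{11}\right) \left(- \frac{1}{21176}\right) - \frac{30610}{49933} = \left(- \frac{9013}{990}\right) \left(- \frac{1}{21176}\right) - \frac{30610}{49933} = \frac{9013}{20964240} - \frac{30610}{49933} = - \frac{641265340271}{1046807395920}$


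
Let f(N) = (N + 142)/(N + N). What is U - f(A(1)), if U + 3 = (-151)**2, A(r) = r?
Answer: 45453/2 ≈ 22727.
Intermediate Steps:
f(N) = (142 + N)/(2*N) (f(N) = (142 + N)/((2*N)) = (142 + N)*(1/(2*N)) = (142 + N)/(2*N))
U = 22798 (U = -3 + (-151)**2 = -3 + 22801 = 22798)
U - f(A(1)) = 22798 - (142 + 1)/(2*1) = 22798 - 143/2 = 45453/2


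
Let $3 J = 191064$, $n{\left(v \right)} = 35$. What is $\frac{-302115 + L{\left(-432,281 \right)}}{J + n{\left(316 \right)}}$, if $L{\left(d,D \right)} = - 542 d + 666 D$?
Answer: $\frac{39725}{21241} \approx 1.8702$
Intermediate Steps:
$J = 63688$ ($J = \frac{1}{3} \cdot 191064 = 63688$)
$\frac{-302115 + L{\left(-432,281 \right)}}{J + n{\left(316 \right)}} = \frac{-302115 + \left(\left(-542\right) \left(-432\right) + 666 \cdot 281\right)}{63688 + 35} = \frac{-302115 + \left(234144 + 187146\right)}{63723} = \left(-302115 + 421290\right) \frac{1}{63723} = 119175 \cdot \frac{1}{63723} = \frac{39725}{21241}$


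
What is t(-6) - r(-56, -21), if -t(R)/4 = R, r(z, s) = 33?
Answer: -9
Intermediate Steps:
t(R) = -4*R
t(-6) - r(-56, -21) = -4*(-6) - 1*33 = 24 - 33 = -9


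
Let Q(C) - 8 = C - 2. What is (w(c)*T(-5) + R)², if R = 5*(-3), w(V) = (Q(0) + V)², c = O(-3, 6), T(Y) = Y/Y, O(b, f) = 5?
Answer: 11236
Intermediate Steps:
T(Y) = 1
Q(C) = 6 + C (Q(C) = 8 + (C - 2) = 8 + (-2 + C) = 6 + C)
c = 5
w(V) = (6 + V)² (w(V) = ((6 + 0) + V)² = (6 + V)²)
R = -15
(w(c)*T(-5) + R)² = ((6 + 5)²*1 - 15)² = (11²*1 - 15)² = (121*1 - 15)² = (121 - 15)² = 106² = 11236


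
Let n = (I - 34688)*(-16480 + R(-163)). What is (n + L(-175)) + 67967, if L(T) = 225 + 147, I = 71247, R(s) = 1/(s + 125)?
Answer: -22892147837/38 ≈ -6.0243e+8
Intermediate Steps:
R(s) = 1/(125 + s)
L(T) = 372
n = -22894744719/38 (n = (71247 - 34688)*(-16480 + 1/(125 - 163)) = 36559*(-16480 + 1/(-38)) = 36559*(-16480 - 1/38) = 36559*(-626241/38) = -22894744719/38 ≈ -6.0249e+8)
(n + L(-175)) + 67967 = (-22894744719/38 + 372) + 67967 = -22894730583/38 + 67967 = -22892147837/38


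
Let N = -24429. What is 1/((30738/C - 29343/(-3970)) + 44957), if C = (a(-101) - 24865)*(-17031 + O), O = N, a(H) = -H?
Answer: 67934338280/3054626163273723 ≈ 2.2240e-5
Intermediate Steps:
O = -24429
C = 1026715440 (C = (-1*(-101) - 24865)*(-17031 - 24429) = (101 - 24865)*(-41460) = -24764*(-41460) = 1026715440)
1/((30738/C - 29343/(-3970)) + 44957) = 1/((30738/1026715440 - 29343/(-3970)) + 44957) = 1/((30738*(1/1026715440) - 29343*(-1/3970)) + 44957) = 1/((5123/171119240 + 29343/3970) + 44957) = 1/(502117219763/67934338280 + 44957) = 1/(3054626163273723/67934338280) = 67934338280/3054626163273723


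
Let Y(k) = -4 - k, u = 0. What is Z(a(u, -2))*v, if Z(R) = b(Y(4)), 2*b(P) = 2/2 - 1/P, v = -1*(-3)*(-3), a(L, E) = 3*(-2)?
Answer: -81/16 ≈ -5.0625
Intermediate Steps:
a(L, E) = -6
v = -9 (v = 3*(-3) = -9)
b(P) = 1/2 - 1/(2*P) (b(P) = (2/2 - 1/P)/2 = (2*(1/2) - 1/P)/2 = (1 - 1/P)/2 = 1/2 - 1/(2*P))
Z(R) = 9/16 (Z(R) = (-1 + (-4 - 1*4))/(2*(-4 - 1*4)) = (-1 + (-4 - 4))/(2*(-4 - 4)) = (1/2)*(-1 - 8)/(-8) = (1/2)*(-1/8)*(-9) = 9/16)
Z(a(u, -2))*v = (9/16)*(-9) = -81/16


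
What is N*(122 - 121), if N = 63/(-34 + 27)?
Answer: -9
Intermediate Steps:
N = -9 (N = 63/(-7) = 63*(-1/7) = -9)
N*(122 - 121) = -9*(122 - 121) = -9*1 = -9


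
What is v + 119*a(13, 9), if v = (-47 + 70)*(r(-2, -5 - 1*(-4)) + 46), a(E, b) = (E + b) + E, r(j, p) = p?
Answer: 5200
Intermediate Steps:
a(E, b) = b + 2*E
v = 1035 (v = (-47 + 70)*((-5 - 1*(-4)) + 46) = 23*((-5 + 4) + 46) = 23*(-1 + 46) = 23*45 = 1035)
v + 119*a(13, 9) = 1035 + 119*(9 + 2*13) = 1035 + 119*(9 + 26) = 1035 + 119*35 = 1035 + 4165 = 5200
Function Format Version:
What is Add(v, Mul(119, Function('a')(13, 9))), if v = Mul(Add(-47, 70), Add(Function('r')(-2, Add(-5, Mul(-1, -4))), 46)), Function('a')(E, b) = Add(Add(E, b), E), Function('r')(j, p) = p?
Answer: 5200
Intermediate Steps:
Function('a')(E, b) = Add(b, Mul(2, E))
v = 1035 (v = Mul(Add(-47, 70), Add(Add(-5, Mul(-1, -4)), 46)) = Mul(23, Add(Add(-5, 4), 46)) = Mul(23, Add(-1, 46)) = Mul(23, 45) = 1035)
Add(v, Mul(119, Function('a')(13, 9))) = Add(1035, Mul(119, Add(9, Mul(2, 13)))) = Add(1035, Mul(119, Add(9, 26))) = Add(1035, Mul(119, 35)) = Add(1035, 4165) = 5200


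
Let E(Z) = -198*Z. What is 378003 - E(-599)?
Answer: 259401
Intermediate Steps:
378003 - E(-599) = 378003 - (-198)*(-599) = 378003 - 1*118602 = 378003 - 118602 = 259401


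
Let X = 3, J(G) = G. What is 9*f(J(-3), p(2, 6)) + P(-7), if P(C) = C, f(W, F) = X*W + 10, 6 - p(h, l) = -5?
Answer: 2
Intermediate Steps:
p(h, l) = 11 (p(h, l) = 6 - 1*(-5) = 6 + 5 = 11)
f(W, F) = 10 + 3*W (f(W, F) = 3*W + 10 = 10 + 3*W)
9*f(J(-3), p(2, 6)) + P(-7) = 9*(10 + 3*(-3)) - 7 = 9*(10 - 9) - 7 = 9*1 - 7 = 9 - 7 = 2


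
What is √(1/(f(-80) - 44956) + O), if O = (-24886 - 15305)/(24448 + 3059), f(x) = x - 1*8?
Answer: I*√62308893225060433/206504218 ≈ 1.2088*I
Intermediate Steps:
f(x) = -8 + x (f(x) = x - 8 = -8 + x)
O = -13397/9169 (O = -40191/27507 = -40191*1/27507 = -13397/9169 ≈ -1.4611)
√(1/(f(-80) - 44956) + O) = √(1/((-8 - 80) - 44956) - 13397/9169) = √(1/(-88 - 44956) - 13397/9169) = √(1/(-45044) - 13397/9169) = √(-1/45044 - 13397/9169) = √(-603463637/413008436) = I*√62308893225060433/206504218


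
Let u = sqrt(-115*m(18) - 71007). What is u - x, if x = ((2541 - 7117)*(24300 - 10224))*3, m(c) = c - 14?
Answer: 193235328 + I*sqrt(71467) ≈ 1.9324e+8 + 267.33*I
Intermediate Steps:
m(c) = -14 + c
x = -193235328 (x = -4576*14076*3 = -64411776*3 = -193235328)
u = I*sqrt(71467) (u = sqrt(-115*(-14 + 18) - 71007) = sqrt(-115*4 - 71007) = sqrt(-460 - 71007) = sqrt(-71467) = I*sqrt(71467) ≈ 267.33*I)
u - x = I*sqrt(71467) - 1*(-193235328) = I*sqrt(71467) + 193235328 = 193235328 + I*sqrt(71467)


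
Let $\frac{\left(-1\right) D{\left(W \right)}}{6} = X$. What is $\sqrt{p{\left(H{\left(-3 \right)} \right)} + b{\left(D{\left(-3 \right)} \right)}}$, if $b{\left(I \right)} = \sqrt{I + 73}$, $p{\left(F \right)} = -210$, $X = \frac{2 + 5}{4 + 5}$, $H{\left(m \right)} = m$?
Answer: $\frac{\sqrt{-1890 + 3 \sqrt{615}}}{3} \approx 14.203 i$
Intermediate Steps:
$X = \frac{7}{9} \approx 0.77778$
$D{\left(W \right)} = - \frac{14}{3}$ ($D{\left(W \right)} = \left(-6\right) \frac{7}{9} = - \frac{14}{3}$)
$b{\left(I \right)} = \sqrt{73 + I}$
$\sqrt{p{\left(H{\left(-3 \right)} \right)} + b{\left(D{\left(-3 \right)} \right)}} = \sqrt{-210 + \sqrt{73 - \frac{14}{3}}} = \sqrt{-210 + \sqrt{\frac{205}{3}}} = \sqrt{-210 + \frac{\sqrt{615}}{3}}$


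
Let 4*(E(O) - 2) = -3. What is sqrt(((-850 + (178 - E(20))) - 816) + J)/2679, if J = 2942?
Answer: sqrt(5811)/5358 ≈ 0.014227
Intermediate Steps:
E(O) = 5/4 (E(O) = 2 + (1/4)*(-3) = 2 - 3/4 = 5/4)
sqrt(((-850 + (178 - E(20))) - 816) + J)/2679 = sqrt(((-850 + (178 - 1*5/4)) - 816) + 2942)/2679 = sqrt(((-850 + (178 - 5/4)) - 816) + 2942)*(1/2679) = sqrt(((-850 + 707/4) - 816) + 2942)*(1/2679) = sqrt((-2693/4 - 816) + 2942)*(1/2679) = sqrt(-5957/4 + 2942)*(1/2679) = sqrt(5811/4)*(1/2679) = (sqrt(5811)/2)*(1/2679) = sqrt(5811)/5358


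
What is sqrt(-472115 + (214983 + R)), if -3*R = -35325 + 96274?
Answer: I*sqrt(2497035)/3 ≈ 526.73*I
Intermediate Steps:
R = -60949/3 (R = -(-35325 + 96274)/3 = -1/3*60949 = -60949/3 ≈ -20316.)
sqrt(-472115 + (214983 + R)) = sqrt(-472115 + (214983 - 60949/3)) = sqrt(-472115 + 584000/3) = sqrt(-832345/3) = I*sqrt(2497035)/3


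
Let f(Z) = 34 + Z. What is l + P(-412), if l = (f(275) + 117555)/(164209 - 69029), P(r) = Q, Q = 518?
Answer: 12355276/23795 ≈ 519.24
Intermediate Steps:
P(r) = 518
l = 29466/23795 (l = ((34 + 275) + 117555)/(164209 - 69029) = (309 + 117555)/95180 = 117864*(1/95180) = 29466/23795 ≈ 1.2383)
l + P(-412) = 29466/23795 + 518 = 12355276/23795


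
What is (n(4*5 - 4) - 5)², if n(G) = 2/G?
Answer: 1521/64 ≈ 23.766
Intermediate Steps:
(n(4*5 - 4) - 5)² = (2/(4*5 - 4) - 5)² = (2/(20 - 4) - 5)² = (2/16 - 5)² = (2*(1/16) - 5)² = (⅛ - 5)² = (-39/8)² = 1521/64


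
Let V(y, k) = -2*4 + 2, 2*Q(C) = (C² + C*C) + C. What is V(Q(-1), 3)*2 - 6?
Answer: -18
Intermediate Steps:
Q(C) = C² + C/2 (Q(C) = ((C² + C*C) + C)/2 = ((C² + C²) + C)/2 = (2*C² + C)/2 = (C + 2*C²)/2 = C² + C/2)
V(y, k) = -6 (V(y, k) = -8 + 2 = -6)
V(Q(-1), 3)*2 - 6 = -6*2 - 6 = -12 - 6 = -18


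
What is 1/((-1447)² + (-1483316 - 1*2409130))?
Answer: -1/1798637 ≈ -5.5598e-7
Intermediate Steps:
1/((-1447)² + (-1483316 - 1*2409130)) = 1/(2093809 + (-1483316 - 2409130)) = 1/(2093809 - 3892446) = 1/(-1798637) = -1/1798637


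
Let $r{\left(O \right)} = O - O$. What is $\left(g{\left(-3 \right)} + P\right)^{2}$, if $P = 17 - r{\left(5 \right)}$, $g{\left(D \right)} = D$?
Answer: $196$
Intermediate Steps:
$r{\left(O \right)} = 0$
$P = 17$ ($P = 17 - 0 = 17 + 0 = 17$)
$\left(g{\left(-3 \right)} + P\right)^{2} = \left(-3 + 17\right)^{2} = 14^{2} = 196$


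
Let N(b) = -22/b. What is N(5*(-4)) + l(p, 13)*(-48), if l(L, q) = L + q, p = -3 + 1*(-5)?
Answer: -2389/10 ≈ -238.90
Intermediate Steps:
p = -8 (p = -3 - 5 = -8)
N(5*(-4)) + l(p, 13)*(-48) = -22/(5*(-4)) + (-8 + 13)*(-48) = -22/(-20) + 5*(-48) = -22*(-1/20) - 240 = 11/10 - 240 = -2389/10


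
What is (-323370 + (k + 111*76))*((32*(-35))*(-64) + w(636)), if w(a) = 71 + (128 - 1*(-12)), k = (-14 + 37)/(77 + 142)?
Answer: -4958359868993/219 ≈ -2.2641e+10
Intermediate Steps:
k = 23/219 ≈ 0.10502
w(a) = 211 (w(a) = 71 + (128 + 12) = 71 + 140 = 211)
(-323370 + (k + 111*76))*((32*(-35))*(-64) + w(636)) = (-323370 + (23/219 + 111*76))*((32*(-35))*(-64) + 211) = (-323370 + (23/219 + 8436))*(-1120*(-64) + 211) = (-323370 + 1847507/219)*(71680 + 211) = -68970523/219*71891 = -4958359868993/219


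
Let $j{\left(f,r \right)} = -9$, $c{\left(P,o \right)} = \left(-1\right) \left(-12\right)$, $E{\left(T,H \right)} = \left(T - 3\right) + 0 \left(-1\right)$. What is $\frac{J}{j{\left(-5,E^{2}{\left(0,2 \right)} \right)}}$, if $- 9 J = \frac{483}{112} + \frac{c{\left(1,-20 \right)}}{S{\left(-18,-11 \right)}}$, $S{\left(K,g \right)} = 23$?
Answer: $\frac{593}{9936} \approx 0.059682$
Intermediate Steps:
$E{\left(T,H \right)} = -3 + T$ ($E{\left(T,H \right)} = \left(-3 + T\right) + 0 = -3 + T$)
$c{\left(P,o \right)} = 12$
$J = - \frac{593}{1104}$ ($J = - \frac{\frac{483}{112} + \frac{12}{23}}{9} = - \frac{483 \cdot \frac{1}{112} + 12 \cdot \frac{1}{23}}{9} = - \frac{\frac{69}{16} + \frac{12}{23}}{9} = \left(- \frac{1}{9}\right) \frac{1779}{368} = - \frac{593}{1104} \approx -0.53714$)
$\frac{J}{j{\left(-5,E^{2}{\left(0,2 \right)} \right)}} = - \frac{593}{1104 \left(-9\right)} = \left(- \frac{593}{1104}\right) \left(- \frac{1}{9}\right) = \frac{593}{9936}$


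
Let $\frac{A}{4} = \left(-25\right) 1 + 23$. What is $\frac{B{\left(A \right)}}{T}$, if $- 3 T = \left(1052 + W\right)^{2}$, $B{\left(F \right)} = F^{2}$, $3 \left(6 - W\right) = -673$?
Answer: $- \frac{1728}{14799409} \approx -0.00011676$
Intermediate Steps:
$W = \frac{691}{3}$ ($W = 6 - - \frac{673}{3} = 6 + \frac{673}{3} = \frac{691}{3} \approx 230.33$)
$A = -8$ ($A = 4 \left(\left(-25\right) 1 + 23\right) = 4 \left(-25 + 23\right) = 4 \left(-2\right) = -8$)
$T = - \frac{14799409}{27}$ ($T = - \frac{\left(1052 + \frac{691}{3}\right)^{2}}{3} = - \frac{\left(\frac{3847}{3}\right)^{2}}{3} = \left(- \frac{1}{3}\right) \frac{14799409}{9} = - \frac{14799409}{27} \approx -5.4813 \cdot 10^{5}$)
$\frac{B{\left(A \right)}}{T} = \frac{\left(-8\right)^{2}}{- \frac{14799409}{27}} = 64 \left(- \frac{27}{14799409}\right) = - \frac{1728}{14799409}$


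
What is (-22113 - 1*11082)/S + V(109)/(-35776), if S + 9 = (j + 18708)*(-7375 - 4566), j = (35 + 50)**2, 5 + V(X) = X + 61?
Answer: -580317435/128821040192 ≈ -0.0045048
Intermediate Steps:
V(X) = 56 + X (V(X) = -5 + (X + 61) = -5 + (61 + X) = 56 + X)
j = 7225 (j = 85**2 = 7225)
S = -309665962 (S = -9 + (7225 + 18708)*(-7375 - 4566) = -9 + 25933*(-11941) = -9 - 309665953 = -309665962)
(-22113 - 1*11082)/S + V(109)/(-35776) = (-22113 - 1*11082)/(-309665962) + (56 + 109)/(-35776) = (-22113 - 11082)*(-1/309665962) + 165*(-1/35776) = -33195*(-1/309665962) - 165/35776 = 33195/309665962 - 165/35776 = -580317435/128821040192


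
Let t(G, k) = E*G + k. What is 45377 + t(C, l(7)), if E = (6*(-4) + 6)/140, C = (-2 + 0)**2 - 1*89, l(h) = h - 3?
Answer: 635487/14 ≈ 45392.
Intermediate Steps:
l(h) = -3 + h
C = -85 (C = (-2)**2 - 89 = 4 - 89 = -85)
E = -9/70 (E = (-24 + 6)*(1/140) = -18*1/140 = -9/70 ≈ -0.12857)
t(G, k) = k - 9*G/70 (t(G, k) = -9*G/70 + k = k - 9*G/70)
45377 + t(C, l(7)) = 45377 + ((-3 + 7) - 9/70*(-85)) = 45377 + (4 + 153/14) = 45377 + 209/14 = 635487/14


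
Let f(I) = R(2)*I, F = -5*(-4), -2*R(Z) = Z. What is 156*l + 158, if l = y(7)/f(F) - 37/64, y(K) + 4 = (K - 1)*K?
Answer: -18287/80 ≈ -228.59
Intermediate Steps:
R(Z) = -Z/2
F = 20
f(I) = -I (f(I) = (-1/2*2)*I = -I)
y(K) = -4 + K*(-1 + K) (y(K) = -4 + (K - 1)*K = -4 + (-1 + K)*K = -4 + K*(-1 + K))
l = -793/320 (l = (-4 + 7**2 - 1*7)/((-1*20)) - 37/64 = (-4 + 49 - 7)/(-20) - 37*1/64 = 38*(-1/20) - 37/64 = -19/10 - 37/64 = -793/320 ≈ -2.4781)
156*l + 158 = 156*(-793/320) + 158 = -30927/80 + 158 = -18287/80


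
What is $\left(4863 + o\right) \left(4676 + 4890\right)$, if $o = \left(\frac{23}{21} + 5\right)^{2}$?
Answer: $\frac{20671810322}{441} \approx 4.6875 \cdot 10^{7}$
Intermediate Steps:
$o = \frac{16384}{441}$ ($o = \left(23 \cdot \frac{1}{21} + 5\right)^{2} = \left(\frac{23}{21} + 5\right)^{2} = \left(\frac{128}{21}\right)^{2} = \frac{16384}{441} \approx 37.152$)
$\left(4863 + o\right) \left(4676 + 4890\right) = \left(4863 + \frac{16384}{441}\right) \left(4676 + 4890\right) = \frac{2160967}{441} \cdot 9566 = \frac{20671810322}{441}$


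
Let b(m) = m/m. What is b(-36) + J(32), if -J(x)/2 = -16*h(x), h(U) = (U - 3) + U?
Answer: 1953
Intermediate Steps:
b(m) = 1
h(U) = -3 + 2*U (h(U) = (-3 + U) + U = -3 + 2*U)
J(x) = -96 + 64*x (J(x) = -(-32)*(-3 + 2*x) = -2*(48 - 32*x) = -96 + 64*x)
b(-36) + J(32) = 1 + (-96 + 64*32) = 1 + (-96 + 2048) = 1 + 1952 = 1953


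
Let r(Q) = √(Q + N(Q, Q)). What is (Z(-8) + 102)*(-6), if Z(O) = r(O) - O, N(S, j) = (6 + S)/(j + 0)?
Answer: -660 - 3*I*√31 ≈ -660.0 - 16.703*I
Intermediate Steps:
N(S, j) = (6 + S)/j
r(Q) = √(Q + (6 + Q)/Q)
Z(O) = √(1 + O + 6/O) - O
(Z(-8) + 102)*(-6) = ((√(1 - 8 + 6/(-8)) - 1*(-8)) + 102)*(-6) = ((√(1 - 8 + 6*(-⅛)) + 8) + 102)*(-6) = ((√(1 - 8 - ¾) + 8) + 102)*(-6) = ((√(-31/4) + 8) + 102)*(-6) = ((I*√31/2 + 8) + 102)*(-6) = ((8 + I*√31/2) + 102)*(-6) = (110 + I*√31/2)*(-6) = -660 - 3*I*√31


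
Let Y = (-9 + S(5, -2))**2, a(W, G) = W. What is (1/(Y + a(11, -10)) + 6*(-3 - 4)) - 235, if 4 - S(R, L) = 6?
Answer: -36563/132 ≈ -276.99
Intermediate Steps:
S(R, L) = -2 (S(R, L) = 4 - 1*6 = 4 - 6 = -2)
Y = 121 (Y = (-9 - 2)**2 = (-11)**2 = 121)
(1/(Y + a(11, -10)) + 6*(-3 - 4)) - 235 = (1/(121 + 11) + 6*(-3 - 4)) - 235 = (1/132 + 6*(-7)) - 235 = (1/132 - 42) - 235 = -5543/132 - 235 = -36563/132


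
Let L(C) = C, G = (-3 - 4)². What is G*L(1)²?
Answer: 49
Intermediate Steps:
G = 49 (G = (-7)² = 49)
G*L(1)² = 49*1² = 49*1 = 49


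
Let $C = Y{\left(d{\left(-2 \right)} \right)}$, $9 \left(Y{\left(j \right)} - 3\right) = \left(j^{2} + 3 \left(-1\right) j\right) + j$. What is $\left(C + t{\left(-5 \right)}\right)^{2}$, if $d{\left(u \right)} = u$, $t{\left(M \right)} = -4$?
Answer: $\frac{1}{81} \approx 0.012346$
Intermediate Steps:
$Y{\left(j \right)} = 3 - \frac{2 j}{9} + \frac{j^{2}}{9}$ ($Y{\left(j \right)} = 3 + \frac{\left(j^{2} + 3 \left(-1\right) j\right) + j}{9} = 3 + \frac{\left(j^{2} - 3 j\right) + j}{9} = 3 + \frac{j^{2} - 2 j}{9} = 3 + \left(- \frac{2 j}{9} + \frac{j^{2}}{9}\right) = 3 - \frac{2 j}{9} + \frac{j^{2}}{9}$)
$C = \frac{35}{9}$ ($C = 3 - - \frac{4}{9} + \frac{\left(-2\right)^{2}}{9} = 3 + \frac{4}{9} + \frac{1}{9} \cdot 4 = 3 + \frac{4}{9} + \frac{4}{9} = \frac{35}{9} \approx 3.8889$)
$\left(C + t{\left(-5 \right)}\right)^{2} = \left(\frac{35}{9} - 4\right)^{2} = \left(- \frac{1}{9}\right)^{2} = \frac{1}{81}$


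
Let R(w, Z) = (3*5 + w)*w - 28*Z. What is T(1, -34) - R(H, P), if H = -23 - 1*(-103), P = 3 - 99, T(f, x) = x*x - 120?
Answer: -9252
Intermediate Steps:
T(f, x) = -120 + x**2 (T(f, x) = x**2 - 120 = -120 + x**2)
P = -96
H = 80 (H = -23 + 103 = 80)
R(w, Z) = -28*Z + w*(15 + w) (R(w, Z) = (15 + w)*w - 28*Z = w*(15 + w) - 28*Z = -28*Z + w*(15 + w))
T(1, -34) - R(H, P) = (-120 + (-34)**2) - (80**2 - 28*(-96) + 15*80) = (-120 + 1156) - (6400 + 2688 + 1200) = 1036 - 1*10288 = 1036 - 10288 = -9252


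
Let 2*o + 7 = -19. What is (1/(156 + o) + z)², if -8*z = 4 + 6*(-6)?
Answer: 328329/20449 ≈ 16.056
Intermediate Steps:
o = -13 (o = -7/2 + (½)*(-19) = -7/2 - 19/2 = -13)
z = 4 (z = -(4 + 6*(-6))/8 = -(4 - 36)/8 = -⅛*(-32) = 4)
(1/(156 + o) + z)² = (1/(156 - 13) + 4)² = (1/143 + 4)² = (573/143)² = 328329/20449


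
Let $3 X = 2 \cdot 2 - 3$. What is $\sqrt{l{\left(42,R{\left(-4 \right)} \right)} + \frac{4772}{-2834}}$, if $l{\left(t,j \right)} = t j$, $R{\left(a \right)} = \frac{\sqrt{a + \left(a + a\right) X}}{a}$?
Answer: $\frac{\sqrt{-3380962 - 14055223 i \sqrt{15}}}{1417} \approx 3.5693 - 3.7978 i$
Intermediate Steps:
$X = \frac{1}{3}$ ($X = \frac{2 \cdot 2 - 3}{3} = \frac{4 - 3}{3} = \frac{1}{3} \cdot 1 = \frac{1}{3} \approx 0.33333$)
$R{\left(a \right)} = \frac{\sqrt{15}}{3 \sqrt{a}}$ ($R{\left(a \right)} = \frac{\sqrt{a + \left(a + a\right) \frac{1}{3}}}{a} = \frac{\sqrt{a + 2 a \frac{1}{3}}}{a} = \frac{\sqrt{a + \frac{2 a}{3}}}{a} = \frac{\sqrt{\frac{5 a}{3}}}{a} = \frac{\frac{1}{3} \sqrt{15} \sqrt{a}}{a} = \frac{\sqrt{15}}{3 \sqrt{a}}$)
$l{\left(t,j \right)} = j t$
$\sqrt{l{\left(42,R{\left(-4 \right)} \right)} + \frac{4772}{-2834}} = \sqrt{\frac{\sqrt{15}}{3 \cdot 2 i} 42 + \frac{4772}{-2834}} = \sqrt{\frac{\sqrt{15} \left(- \frac{i}{2}\right)}{3} \cdot 42 + 4772 \left(- \frac{1}{2834}\right)} = \sqrt{- \frac{i \sqrt{15}}{6} \cdot 42 - \frac{2386}{1417}} = \sqrt{- 7 i \sqrt{15} - \frac{2386}{1417}} = \sqrt{- \frac{2386}{1417} - 7 i \sqrt{15}}$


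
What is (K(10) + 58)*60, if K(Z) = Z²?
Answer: 9480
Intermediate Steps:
(K(10) + 58)*60 = (10² + 58)*60 = (100 + 58)*60 = 158*60 = 9480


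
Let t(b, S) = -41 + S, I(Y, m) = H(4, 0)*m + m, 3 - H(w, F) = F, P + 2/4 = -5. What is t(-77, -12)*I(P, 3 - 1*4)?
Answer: 212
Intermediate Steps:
P = -11/2 (P = -½ - 5 = -11/2 ≈ -5.5000)
H(w, F) = 3 - F
I(Y, m) = 4*m (I(Y, m) = (3 - 1*0)*m + m = (3 + 0)*m + m = 3*m + m = 4*m)
t(-77, -12)*I(P, 3 - 1*4) = (-41 - 12)*(4*(3 - 1*4)) = -212*(3 - 4) = -212*(-1) = -53*(-4) = 212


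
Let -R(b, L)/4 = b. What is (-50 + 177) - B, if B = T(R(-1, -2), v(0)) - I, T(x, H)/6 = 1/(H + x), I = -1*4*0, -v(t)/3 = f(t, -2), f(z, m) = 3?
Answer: 641/5 ≈ 128.20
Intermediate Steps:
R(b, L) = -4*b
v(t) = -9 (v(t) = -3*3 = -9)
I = 0 (I = -4*0 = 0)
T(x, H) = 6/(H + x)
B = -6/5 (B = 6/(-9 - 4*(-1)) - 1*0 = 6/(-9 + 4) + 0 = 6/(-5) + 0 = 6*(-1/5) + 0 = -6/5 + 0 = -6/5 ≈ -1.2000)
(-50 + 177) - B = (-50 + 177) - 1*(-6/5) = 127 + 6/5 = 641/5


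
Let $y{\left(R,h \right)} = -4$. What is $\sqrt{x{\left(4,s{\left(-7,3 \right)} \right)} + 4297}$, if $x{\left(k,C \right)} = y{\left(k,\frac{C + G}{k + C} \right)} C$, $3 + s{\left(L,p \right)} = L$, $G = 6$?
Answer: $\sqrt{4337} \approx 65.856$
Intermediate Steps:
$s{\left(L,p \right)} = -3 + L$
$x{\left(k,C \right)} = - 4 C$
$\sqrt{x{\left(4,s{\left(-7,3 \right)} \right)} + 4297} = \sqrt{- 4 \left(-3 - 7\right) + 4297} = \sqrt{\left(-4\right) \left(-10\right) + 4297} = \sqrt{40 + 4297} = \sqrt{4337}$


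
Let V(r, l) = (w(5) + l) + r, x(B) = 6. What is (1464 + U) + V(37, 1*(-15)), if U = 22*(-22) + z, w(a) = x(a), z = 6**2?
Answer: 1044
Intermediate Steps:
z = 36
w(a) = 6
U = -448 (U = 22*(-22) + 36 = -484 + 36 = -448)
V(r, l) = 6 + l + r (V(r, l) = (6 + l) + r = 6 + l + r)
(1464 + U) + V(37, 1*(-15)) = (1464 - 448) + (6 + 1*(-15) + 37) = 1016 + (6 - 15 + 37) = 1016 + 28 = 1044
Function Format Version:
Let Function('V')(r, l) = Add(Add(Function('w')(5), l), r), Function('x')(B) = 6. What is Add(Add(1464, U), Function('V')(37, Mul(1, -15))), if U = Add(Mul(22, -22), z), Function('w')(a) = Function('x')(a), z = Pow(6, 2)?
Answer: 1044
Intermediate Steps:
z = 36
Function('w')(a) = 6
U = -448 (U = Add(Mul(22, -22), 36) = Add(-484, 36) = -448)
Function('V')(r, l) = Add(6, l, r) (Function('V')(r, l) = Add(Add(6, l), r) = Add(6, l, r))
Add(Add(1464, U), Function('V')(37, Mul(1, -15))) = Add(Add(1464, -448), Add(6, Mul(1, -15), 37)) = Add(1016, Add(6, -15, 37)) = Add(1016, 28) = 1044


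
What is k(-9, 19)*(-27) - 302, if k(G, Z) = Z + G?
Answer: -572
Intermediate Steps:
k(G, Z) = G + Z
k(-9, 19)*(-27) - 302 = (-9 + 19)*(-27) - 302 = 10*(-27) - 302 = -270 - 302 = -572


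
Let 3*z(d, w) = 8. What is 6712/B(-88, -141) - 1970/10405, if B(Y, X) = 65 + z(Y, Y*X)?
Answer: 41823034/422443 ≈ 99.003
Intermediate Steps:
z(d, w) = 8/3 (z(d, w) = (⅓)*8 = 8/3)
B(Y, X) = 203/3 (B(Y, X) = 65 + 8/3 = 203/3)
6712/B(-88, -141) - 1970/10405 = 6712/(203/3) - 1970/10405 = 6712*(3/203) - 1970*1/10405 = 20136/203 - 394/2081 = 41823034/422443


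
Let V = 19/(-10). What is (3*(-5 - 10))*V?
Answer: 171/2 ≈ 85.500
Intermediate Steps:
V = -19/10 (V = 19*(-⅒) = -19/10 ≈ -1.9000)
(3*(-5 - 10))*V = (3*(-5 - 10))*(-19/10) = (3*(-15))*(-19/10) = -45*(-19/10) = 171/2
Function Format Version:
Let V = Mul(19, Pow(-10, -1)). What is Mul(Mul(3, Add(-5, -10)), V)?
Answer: Rational(171, 2) ≈ 85.500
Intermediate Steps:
V = Rational(-19, 10) (V = Mul(19, Rational(-1, 10)) = Rational(-19, 10) ≈ -1.9000)
Mul(Mul(3, Add(-5, -10)), V) = Mul(Mul(3, Add(-5, -10)), Rational(-19, 10)) = Mul(Mul(3, -15), Rational(-19, 10)) = Mul(-45, Rational(-19, 10)) = Rational(171, 2)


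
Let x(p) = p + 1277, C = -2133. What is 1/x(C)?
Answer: -1/856 ≈ -0.0011682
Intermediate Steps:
x(p) = 1277 + p
1/x(C) = 1/(1277 - 2133) = 1/(-856) = -1/856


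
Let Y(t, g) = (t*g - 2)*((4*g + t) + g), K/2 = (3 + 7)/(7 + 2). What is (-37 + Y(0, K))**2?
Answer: 284089/81 ≈ 3507.3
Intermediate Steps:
K = 20/9 (K = 2*((3 + 7)/(7 + 2)) = 2*(10/9) = 20/9 ≈ 2.2222)
Y(t, g) = (-2 + g*t)*(t + 5*g) (Y(t, g) = (g*t - 2)*((t + 4*g) + g) = (-2 + g*t)*(t + 5*g))
(-37 + Y(0, K))**2 = (-37 + (-10*20/9 - 2*0 + (20/9)*0**2 + 5*0*(20/9)**2))**2 = (-37 + (-200/9 + 0 + (20/9)*0 + 5*0*(400/81)))**2 = (-37 + (-200/9 + 0 + 0 + 0))**2 = (-37 - 200/9)**2 = (-533/9)**2 = 284089/81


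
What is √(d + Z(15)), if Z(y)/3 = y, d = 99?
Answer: 12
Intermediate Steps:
Z(y) = 3*y
√(d + Z(15)) = √(99 + 3*15) = √(99 + 45) = √144 = 12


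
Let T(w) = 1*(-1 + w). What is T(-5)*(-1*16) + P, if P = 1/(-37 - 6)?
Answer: 4127/43 ≈ 95.977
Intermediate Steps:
P = -1/43 (P = 1/(-43) = -1/43 ≈ -0.023256)
T(w) = -1 + w
T(-5)*(-1*16) + P = (-1 - 5)*(-1*16) - 1/43 = -6*(-16) - 1/43 = 96 - 1/43 = 4127/43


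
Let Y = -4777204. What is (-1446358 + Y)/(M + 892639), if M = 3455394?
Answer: -6223562/4348033 ≈ -1.4314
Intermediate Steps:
(-1446358 + Y)/(M + 892639) = (-1446358 - 4777204)/(3455394 + 892639) = -6223562/4348033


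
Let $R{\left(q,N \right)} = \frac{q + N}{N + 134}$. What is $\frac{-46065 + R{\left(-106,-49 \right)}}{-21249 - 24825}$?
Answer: $\frac{391568}{391629} \approx 0.99984$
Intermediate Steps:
$R{\left(q,N \right)} = \frac{N + q}{134 + N}$
$\frac{-46065 + R{\left(-106,-49 \right)}}{-21249 - 24825} = \frac{-46065 + \frac{-49 - 106}{134 - 49}}{-21249 - 24825} = \frac{-46065 + \frac{1}{85} \left(-155\right)}{-46074} = \left(-46065 + \frac{1}{85} \left(-155\right)\right) \left(- \frac{1}{46074}\right) = \left(-46065 - \frac{31}{17}\right) \left(- \frac{1}{46074}\right) = \left(- \frac{783136}{17}\right) \left(- \frac{1}{46074}\right) = \frac{391568}{391629}$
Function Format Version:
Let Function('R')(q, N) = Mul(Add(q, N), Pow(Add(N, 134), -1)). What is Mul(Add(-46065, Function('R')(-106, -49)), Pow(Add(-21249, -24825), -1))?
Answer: Rational(391568, 391629) ≈ 0.99984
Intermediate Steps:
Function('R')(q, N) = Mul(Pow(Add(134, N), -1), Add(N, q)) (Function('R')(q, N) = Mul(Add(N, q), Pow(Add(134, N), -1)) = Mul(Pow(Add(134, N), -1), Add(N, q)))
Mul(Add(-46065, Function('R')(-106, -49)), Pow(Add(-21249, -24825), -1)) = Mul(Add(-46065, Mul(Pow(Add(134, -49), -1), Add(-49, -106))), Pow(Add(-21249, -24825), -1)) = Mul(Add(-46065, Mul(Pow(85, -1), -155)), Pow(-46074, -1)) = Mul(Add(-46065, Mul(Rational(1, 85), -155)), Rational(-1, 46074)) = Mul(Add(-46065, Rational(-31, 17)), Rational(-1, 46074)) = Mul(Rational(-783136, 17), Rational(-1, 46074)) = Rational(391568, 391629)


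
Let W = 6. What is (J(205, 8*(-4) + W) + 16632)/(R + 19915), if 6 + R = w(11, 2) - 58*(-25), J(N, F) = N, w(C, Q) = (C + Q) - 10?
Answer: 16837/21362 ≈ 0.78818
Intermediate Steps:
w(C, Q) = -10 + C + Q
R = 1447 (R = -6 + ((-10 + 11 + 2) - 58*(-25)) = -6 + (3 + 1450) = -6 + 1453 = 1447)
(J(205, 8*(-4) + W) + 16632)/(R + 19915) = (205 + 16632)/(1447 + 19915) = 16837/21362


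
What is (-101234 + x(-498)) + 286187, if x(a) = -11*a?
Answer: 190431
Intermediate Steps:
(-101234 + x(-498)) + 286187 = (-101234 - 11*(-498)) + 286187 = (-101234 + 5478) + 286187 = -95756 + 286187 = 190431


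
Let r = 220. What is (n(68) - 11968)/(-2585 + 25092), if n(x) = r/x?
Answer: -203401/382619 ≈ -0.53160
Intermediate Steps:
n(x) = 220/x
(n(68) - 11968)/(-2585 + 25092) = (220/68 - 11968)/(-2585 + 25092) = (220*(1/68) - 11968)/22507 = (55/17 - 11968)*(1/22507) = -203401/17*1/22507 = -203401/382619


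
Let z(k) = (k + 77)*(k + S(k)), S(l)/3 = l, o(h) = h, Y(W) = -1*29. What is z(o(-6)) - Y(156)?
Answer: -1675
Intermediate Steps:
Y(W) = -29
S(l) = 3*l
z(k) = 4*k*(77 + k) (z(k) = (k + 77)*(k + 3*k) = (77 + k)*(4*k) = 4*k*(77 + k))
z(o(-6)) - Y(156) = 4*(-6)*(77 - 6) - 1*(-29) = 4*(-6)*71 + 29 = -1704 + 29 = -1675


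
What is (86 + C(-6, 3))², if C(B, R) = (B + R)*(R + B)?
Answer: 9025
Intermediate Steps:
C(B, R) = (B + R)² (C(B, R) = (B + R)*(B + R) = (B + R)²)
(86 + C(-6, 3))² = (86 + (-6 + 3)²)² = (86 + (-3)²)² = (86 + 9)² = 95² = 9025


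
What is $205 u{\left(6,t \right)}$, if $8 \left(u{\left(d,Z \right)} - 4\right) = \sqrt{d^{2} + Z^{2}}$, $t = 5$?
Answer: $820 + \frac{205 \sqrt{61}}{8} \approx 1020.1$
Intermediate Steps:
$u{\left(d,Z \right)} = 4 + \frac{\sqrt{Z^{2} + d^{2}}}{8}$ ($u{\left(d,Z \right)} = 4 + \frac{\sqrt{d^{2} + Z^{2}}}{8} = 4 + \frac{\sqrt{Z^{2} + d^{2}}}{8}$)
$205 u{\left(6,t \right)} = 205 \left(4 + \frac{\sqrt{5^{2} + 6^{2}}}{8}\right) = 205 \left(4 + \frac{\sqrt{25 + 36}}{8}\right) = 205 \left(4 + \frac{\sqrt{61}}{8}\right) = 820 + \frac{205 \sqrt{61}}{8}$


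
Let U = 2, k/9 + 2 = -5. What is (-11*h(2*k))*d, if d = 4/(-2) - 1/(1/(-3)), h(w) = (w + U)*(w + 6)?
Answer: -163680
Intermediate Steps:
k = -63 (k = -18 + 9*(-5) = -18 - 45 = -63)
h(w) = (2 + w)*(6 + w) (h(w) = (w + 2)*(w + 6) = (2 + w)*(6 + w))
d = 1 (d = 4*(-½) - 1/(-⅓) = -2 - 1*(-3) = -2 + 3 = 1)
(-11*h(2*k))*d = -11*(12 + (2*(-63))² + 8*(2*(-63)))*1 = -11*(12 + (-126)² + 8*(-126))*1 = -11*(12 + 15876 - 1008)*1 = -11*14880*1 = -163680*1 = -163680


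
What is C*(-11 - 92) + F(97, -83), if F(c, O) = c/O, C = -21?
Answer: 179432/83 ≈ 2161.8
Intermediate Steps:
C*(-11 - 92) + F(97, -83) = -21*(-11 - 92) + 97/(-83) = -21*(-103) + 97*(-1/83) = 2163 - 97/83 = 179432/83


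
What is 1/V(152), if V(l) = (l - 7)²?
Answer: 1/21025 ≈ 4.7562e-5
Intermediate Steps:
V(l) = (-7 + l)²
1/V(152) = 1/((-7 + 152)²) = 1/(145²) = 1/21025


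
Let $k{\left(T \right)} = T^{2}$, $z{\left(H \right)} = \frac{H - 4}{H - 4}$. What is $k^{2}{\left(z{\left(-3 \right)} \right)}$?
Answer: $1$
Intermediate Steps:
$z{\left(H \right)} = 1$ ($z{\left(H \right)} = \frac{-4 + H}{-4 + H} = 1$)
$k^{2}{\left(z{\left(-3 \right)} \right)} = \left(1^{2}\right)^{2} = 1^{2} = 1$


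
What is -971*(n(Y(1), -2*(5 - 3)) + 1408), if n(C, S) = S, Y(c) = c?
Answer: -1363284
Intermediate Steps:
-971*(n(Y(1), -2*(5 - 3)) + 1408) = -971*(-2*(5 - 3) + 1408) = -971*(-2*2 + 1408) = -971*(-4 + 1408) = -971*1404 = -1363284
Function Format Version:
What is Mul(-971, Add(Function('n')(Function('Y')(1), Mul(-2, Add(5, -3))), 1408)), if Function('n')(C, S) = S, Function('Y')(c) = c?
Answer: -1363284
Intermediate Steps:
Mul(-971, Add(Function('n')(Function('Y')(1), Mul(-2, Add(5, -3))), 1408)) = Mul(-971, Add(Mul(-2, Add(5, -3)), 1408)) = Mul(-971, Add(Mul(-2, 2), 1408)) = Mul(-971, Add(-4, 1408)) = Mul(-971, 1404) = -1363284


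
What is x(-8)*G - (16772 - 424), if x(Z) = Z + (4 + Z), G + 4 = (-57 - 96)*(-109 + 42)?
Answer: -139312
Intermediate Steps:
G = 10247 (G = -4 + (-57 - 96)*(-109 + 42) = -4 - 153*(-67) = -4 + 10251 = 10247)
x(Z) = 4 + 2*Z
x(-8)*G - (16772 - 424) = (4 + 2*(-8))*10247 - (16772 - 424) = (4 - 16)*10247 - 1*16348 = -12*10247 - 16348 = -122964 - 16348 = -139312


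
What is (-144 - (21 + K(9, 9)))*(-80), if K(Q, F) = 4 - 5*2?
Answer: 12720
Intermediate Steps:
K(Q, F) = -6 (K(Q, F) = 4 - 10 = -6)
(-144 - (21 + K(9, 9)))*(-80) = (-144 - (21 - 6))*(-80) = (-144 - 1*15)*(-80) = (-144 - 15)*(-80) = -159*(-80) = 12720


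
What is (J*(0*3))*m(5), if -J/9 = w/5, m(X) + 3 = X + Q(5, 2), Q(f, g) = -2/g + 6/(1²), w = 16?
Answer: 0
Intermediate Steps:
Q(f, g) = 6 - 2/g (Q(f, g) = -2/g + 6/1 = -2/g + 6*1 = -2/g + 6 = 6 - 2/g)
m(X) = 2 + X (m(X) = -3 + (X + (6 - 2/2)) = -3 + (X + (6 - 2*½)) = -3 + (X + (6 - 1)) = -3 + (X + 5) = -3 + (5 + X) = 2 + X)
J = -144/5 ≈ -28.800
(J*(0*3))*m(5) = (-0*3)*(2 + 5) = -144/5*0*7 = 0*7 = 0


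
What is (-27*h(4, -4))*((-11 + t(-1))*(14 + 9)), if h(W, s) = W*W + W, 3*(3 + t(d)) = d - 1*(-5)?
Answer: 157320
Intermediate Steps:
t(d) = -4/3 + d/3 (t(d) = -3 + (d - 1*(-5))/3 = -3 + (d + 5)/3 = -3 + (5 + d)/3 = -3 + (5/3 + d/3) = -4/3 + d/3)
h(W, s) = W + W² (h(W, s) = W² + W = W + W²)
(-27*h(4, -4))*((-11 + t(-1))*(14 + 9)) = (-108*(1 + 4))*((-11 + (-4/3 + (⅓)*(-1)))*(14 + 9)) = (-108*5)*((-11 + (-4/3 - ⅓))*23) = (-27*20)*((-11 - 5/3)*23) = -(-6840)*23 = -540*(-874/3) = 157320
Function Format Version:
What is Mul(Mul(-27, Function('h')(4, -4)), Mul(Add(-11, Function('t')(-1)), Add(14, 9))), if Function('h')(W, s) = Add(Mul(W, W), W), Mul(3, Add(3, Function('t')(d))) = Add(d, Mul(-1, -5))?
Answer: 157320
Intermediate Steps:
Function('t')(d) = Add(Rational(-4, 3), Mul(Rational(1, 3), d)) (Function('t')(d) = Add(-3, Mul(Rational(1, 3), Add(d, Mul(-1, -5)))) = Add(-3, Mul(Rational(1, 3), Add(d, 5))) = Add(-3, Mul(Rational(1, 3), Add(5, d))) = Add(-3, Add(Rational(5, 3), Mul(Rational(1, 3), d))) = Add(Rational(-4, 3), Mul(Rational(1, 3), d)))
Function('h')(W, s) = Add(W, Pow(W, 2)) (Function('h')(W, s) = Add(Pow(W, 2), W) = Add(W, Pow(W, 2)))
Mul(Mul(-27, Function('h')(4, -4)), Mul(Add(-11, Function('t')(-1)), Add(14, 9))) = Mul(Mul(-27, Mul(4, Add(1, 4))), Mul(Add(-11, Add(Rational(-4, 3), Mul(Rational(1, 3), -1))), Add(14, 9))) = Mul(Mul(-27, Mul(4, 5)), Mul(Add(-11, Add(Rational(-4, 3), Rational(-1, 3))), 23)) = Mul(Mul(-27, 20), Mul(Add(-11, Rational(-5, 3)), 23)) = Mul(-540, Mul(Rational(-38, 3), 23)) = Mul(-540, Rational(-874, 3)) = 157320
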